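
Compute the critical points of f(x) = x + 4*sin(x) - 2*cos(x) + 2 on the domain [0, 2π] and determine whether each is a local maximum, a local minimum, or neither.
f'(x) = 2*sin(x) + 4*cos(x) + 1

Solve f'(x) = 0 on [0, 2π]:
  f'(x) = 0 ⇔ 2*sin(x) + 4*cos(x) = -1. Write the left side as R·cos(x + φ) with R = √(4² + (-2)²) = 2*sqrt(5), cos φ = 2*sqrt(5)/5, sin φ = -sqrt(5)/5; then cos(x + φ) = -sqrt(5)/10. Solve for x and keep the solutions lying in [0, 2π].
  ⇒ x = atan((-1 + 2*sqrt(19))/(-sqrt(19) - 2)) + pi ≈ 2.2600, atan((-2*sqrt(19) - 1)/(-2 + sqrt(19))) + 2*pi ≈ 4.9505

f''(x) = -4*sin(x) + 2*cos(x)
Second-derivative test at each critical point:
  f''(2.2600) = -4.3589 < 0 → local maximum
  f''(4.9505) = 4.3589 > 0 → local minimum

Critical points: x = atan((-1 + 2*sqrt(19))/(-sqrt(19) - 2)) + pi ≈ 2.2600 (local maximum); x = atan((-2*sqrt(19) - 1)/(-2 + sqrt(19))) + 2*pi ≈ 4.9505 (local minimum)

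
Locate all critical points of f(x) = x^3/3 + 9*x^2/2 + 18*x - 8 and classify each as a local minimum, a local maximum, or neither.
f'(x) = x^2 + 9*x + 18

Solve f'(x) = 0:
  Factor: x^2 + 9*x + 18 = (x + 3)*(x + 6) = 0.
  ⇒ x = -6, -3

f''(x) = 2*x + 9
Second-derivative test at each critical point:
  f''(-6) = -3 < 0 → local maximum
  f''(-3) = 3 > 0 → local minimum

Critical points: x = -6 (local maximum); x = -3 (local minimum)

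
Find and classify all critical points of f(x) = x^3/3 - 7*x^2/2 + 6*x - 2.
f'(x) = x^2 - 7*x + 6

Solve f'(x) = 0:
  Factor: x^2 - 7*x + 6 = (x - 6)*(x - 1) = 0.
  ⇒ x = 1, 6

f''(x) = 2*x - 7
Second-derivative test at each critical point:
  f''(1) = -5 < 0 → local maximum
  f''(6) = 5 > 0 → local minimum

Critical points: x = 1 (local maximum); x = 6 (local minimum)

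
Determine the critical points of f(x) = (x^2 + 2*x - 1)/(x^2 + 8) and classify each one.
f'(x) = 2*(-x^2 + 9*x + 8)/(x^4 + 16*x^2 + 64)

Solve f'(x) = 0:
  f'(x) = -2*(x^2 - 9*x - 8)/(x^2 + 8)^2; the denominator is positive wherever f is defined, so f'(x) = 0 ⇔ -2*x^2 + 18*x + 16 = 0.
  Factor: -2*x^2 + 18*x + 16 = -2*(x^2 - 9*x - 8); x^2 - 9*x - 8 = 0 has no rational roots; quadratic formula: x = (9 ± √113)/2.
  ⇒ x = 9/2 - sqrt(113)/2 ≈ -0.8151, 9/2 + sqrt(113)/2 ≈ 9.8151

f''(x) = 2*(2*x^3 - 27*x^2 - 48*x + 72)/(x^6 + 24*x^4 + 192*x^2 + 512)
Second-derivative test at each critical point:
  f''(-0.8151) = 0.2832 > 0 → local minimum
  f''(9.8151) = -0.0020 < 0 → local maximum

Critical points: x = 9/2 - sqrt(113)/2 ≈ -0.8151 (local minimum); x = 9/2 + sqrt(113)/2 ≈ 9.8151 (local maximum)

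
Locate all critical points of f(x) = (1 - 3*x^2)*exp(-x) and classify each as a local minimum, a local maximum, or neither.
f'(x) = (3*x^2 - 6*x - 1)*exp(-x)

Solve f'(x) = 0:
  f'(x) = (3*x^2 - 6*x - 1)·exp(-x) and exp(-x) > 0 for every x, so f'(x) = 0 ⇔ 3*x^2 - 6*x - 1 = 0.
  3*x^2 - 6*x - 1 = 0 has no rational roots; quadratic formula: x = (6 ± √48)/6.
  ⇒ x = 1 - 2*sqrt(3)/3 ≈ -0.1547, 1 + 2*sqrt(3)/3 ≈ 2.1547

f''(x) = (-3*x^2 + 12*x - 5)*exp(-x)
Second-derivative test at each critical point:
  f''(-0.1547) = -8.0873 < 0 → local maximum
  f''(2.1547) = 0.8032 > 0 → local minimum

Critical points: x = 1 - 2*sqrt(3)/3 ≈ -0.1547 (local maximum); x = 1 + 2*sqrt(3)/3 ≈ 2.1547 (local minimum)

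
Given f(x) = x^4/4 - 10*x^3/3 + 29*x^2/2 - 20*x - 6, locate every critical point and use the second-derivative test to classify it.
f'(x) = x^3 - 10*x^2 + 29*x - 20

Solve f'(x) = 0:
  Factor: x^3 - 10*x^2 + 29*x - 20 = (x - 5)*(x - 4)*(x - 1) = 0.
  ⇒ x = 1, 4, 5

f''(x) = 3*x^2 - 20*x + 29
Second-derivative test at each critical point:
  f''(1) = 12 > 0 → local minimum
  f''(4) = -3 < 0 → local maximum
  f''(5) = 4 > 0 → local minimum

Critical points: x = 1 (local minimum); x = 4 (local maximum); x = 5 (local minimum)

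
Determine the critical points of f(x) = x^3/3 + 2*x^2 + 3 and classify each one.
f'(x) = x*(x + 4)

Solve f'(x) = 0:
  Factor: x^2 + 4*x = x*(x + 4) = 0.
  ⇒ x = -4, 0

f''(x) = 2*x + 4
Second-derivative test at each critical point:
  f''(-4) = -4 < 0 → local maximum
  f''(0) = 4 > 0 → local minimum

Critical points: x = -4 (local maximum); x = 0 (local minimum)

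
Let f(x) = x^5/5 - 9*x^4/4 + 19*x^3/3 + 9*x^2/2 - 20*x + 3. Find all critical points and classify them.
f'(x) = x^4 - 9*x^3 + 19*x^2 + 9*x - 20

Solve f'(x) = 0:
  Factor: x^4 - 9*x^3 + 19*x^2 + 9*x - 20 = (x - 5)*(x - 4)*(x - 1)*(x + 1) = 0.
  ⇒ x = -1, 1, 4, 5

f''(x) = 4*x^3 - 27*x^2 + 38*x + 9
Second-derivative test at each critical point:
  f''(-1) = -60 < 0 → local maximum
  f''(1) = 24 > 0 → local minimum
  f''(4) = -15 < 0 → local maximum
  f''(5) = 24 > 0 → local minimum

Critical points: x = -1 (local maximum); x = 1 (local minimum); x = 4 (local maximum); x = 5 (local minimum)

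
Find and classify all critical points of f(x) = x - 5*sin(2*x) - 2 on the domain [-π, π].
f'(x) = 1 - 10*cos(2*x)

Solve f'(x) = 0 on [-π, π]:
  f'(x) = 0 ⇔ cos(2*x) = 1/10, i.e. 2*x = ±arccos(1/10) + 2nπ; keep the solutions lying in [-π, π].
  ⇒ x = -pi + acos(1/10)/2 ≈ -2.4063, -acos(1/10)/2 ≈ -0.7353, acos(1/10)/2 ≈ 0.7353, pi - acos(1/10)/2 ≈ 2.4063

f''(x) = 20*sin(2*x)
Second-derivative test at each critical point:
  f''(-2.4063) = 19.8997 > 0 → local minimum
  f''(-0.7353) = -19.8997 < 0 → local maximum
  f''(0.7353) = 19.8997 > 0 → local minimum
  f''(2.4063) = -19.8997 < 0 → local maximum

Critical points: x = -pi + acos(1/10)/2 ≈ -2.4063 (local minimum); x = -acos(1/10)/2 ≈ -0.7353 (local maximum); x = acos(1/10)/2 ≈ 0.7353 (local minimum); x = pi - acos(1/10)/2 ≈ 2.4063 (local maximum)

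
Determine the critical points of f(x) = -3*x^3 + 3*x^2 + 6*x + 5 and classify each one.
f'(x) = -9*x^2 + 6*x + 6

Solve f'(x) = 0:
  Factor: -9*x^2 + 6*x + 6 = -3*(3*x^2 - 2*x - 2); 3*x^2 - 2*x - 2 = 0 has no rational roots; quadratic formula: x = (2 ± √28)/6.
  ⇒ x = 1/3 - sqrt(7)/3 ≈ -0.5486, 1/3 + sqrt(7)/3 ≈ 1.2153

f''(x) = 6 - 18*x
Second-derivative test at each critical point:
  f''(-0.5486) = 15.8745 > 0 → local minimum
  f''(1.2153) = -15.8745 < 0 → local maximum

Critical points: x = 1/3 - sqrt(7)/3 ≈ -0.5486 (local minimum); x = 1/3 + sqrt(7)/3 ≈ 1.2153 (local maximum)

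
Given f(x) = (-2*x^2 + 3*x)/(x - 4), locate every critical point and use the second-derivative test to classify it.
f'(x) = 2*(-x^2 + 8*x - 6)/(x^2 - 8*x + 16)

Solve f'(x) = 0:
  f'(x) = -2*(x^2 - 8*x + 6)/(x - 4)^2; the denominator is positive wherever f is defined, so f'(x) = 0 ⇔ -2*x^2 + 16*x - 12 = 0.
  Factor: -2*x^2 + 16*x - 12 = -2*(x^2 - 8*x + 6); x^2 - 8*x + 6 = 0 has no rational roots; quadratic formula: x = (8 ± √40)/2.
  ⇒ x = 4 - sqrt(10) ≈ 0.8377, sqrt(10) + 4 ≈ 7.1623

f''(x) = -40/(x^3 - 12*x^2 + 48*x - 64)
Second-derivative test at each critical point:
  f''(0.8377) = 1.2649 > 0 → local minimum
  f''(7.1623) = -1.2649 < 0 → local maximum

Critical points: x = 4 - sqrt(10) ≈ 0.8377 (local minimum); x = sqrt(10) + 4 ≈ 7.1623 (local maximum)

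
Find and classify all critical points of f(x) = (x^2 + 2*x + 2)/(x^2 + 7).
f'(x) = 2*(-x^2 + 5*x + 7)/(x^4 + 14*x^2 + 49)

Solve f'(x) = 0:
  f'(x) = -2*(x^2 - 5*x - 7)/(x^2 + 7)^2; the denominator is positive wherever f is defined, so f'(x) = 0 ⇔ -2*x^2 + 10*x + 14 = 0.
  Factor: -2*x^2 + 10*x + 14 = -2*(x^2 - 5*x - 7); x^2 - 5*x - 7 = 0 has no rational roots; quadratic formula: x = (5 ± √53)/2.
  ⇒ x = 5/2 - sqrt(53)/2 ≈ -1.1401, 5/2 + sqrt(53)/2 ≈ 6.1401

f''(x) = 2*(2*x^3 - 15*x^2 - 42*x + 35)/(x^6 + 21*x^4 + 147*x^2 + 343)
Second-derivative test at each critical point:
  f''(-1.1401) = 0.2114 > 0 → local minimum
  f''(6.1401) = -0.0073 < 0 → local maximum

Critical points: x = 5/2 - sqrt(53)/2 ≈ -1.1401 (local minimum); x = 5/2 + sqrt(53)/2 ≈ 6.1401 (local maximum)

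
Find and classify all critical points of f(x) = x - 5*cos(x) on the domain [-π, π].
f'(x) = 5*sin(x) + 1

Solve f'(x) = 0 on [-π, π]:
  f'(x) = 0 ⇔ sin(x) = -1/5, i.e. x = arcsin(-1/5) + 2nπ or x = π − arcsin(-1/5) + 2nπ; keep the solutions lying in [-π, π].
  ⇒ x = -pi + asin(1/5) ≈ -2.9402, -asin(1/5) ≈ -0.2014

f''(x) = 5*cos(x)
Second-derivative test at each critical point:
  f''(-2.9402) = -4.8990 < 0 → local maximum
  f''(-0.2014) = 4.8990 > 0 → local minimum

Critical points: x = -pi + asin(1/5) ≈ -2.9402 (local maximum); x = -asin(1/5) ≈ -0.2014 (local minimum)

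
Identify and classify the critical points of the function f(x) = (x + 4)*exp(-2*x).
f'(x) = (-2*x - 7)*exp(-2*x)

Solve f'(x) = 0:
  f'(x) = (-2*x - 7)·exp(-2*x) and exp(-2*x) > 0 for every x, so f'(x) = 0 ⇔ -2*x - 7 = 0.
  -2*x - 7 = 0.
  ⇒ x = -7/2

f''(x) = 4*(x + 3)*exp(-2*x)
Second-derivative test at each critical point:
  f''(-7/2) = -2193.2663 < 0 → local maximum

Critical points: x = -7/2 (local maximum)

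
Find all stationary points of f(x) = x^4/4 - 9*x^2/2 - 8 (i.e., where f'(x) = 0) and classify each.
f'(x) = x*(x^2 - 9)

Solve f'(x) = 0:
  Factor: x^3 - 9*x = x*(x - 3)*(x + 3) = 0.
  ⇒ x = -3, 0, 3

f''(x) = 3*x^2 - 9
Second-derivative test at each critical point:
  f''(-3) = 18 > 0 → local minimum
  f''(0) = -9 < 0 → local maximum
  f''(3) = 18 > 0 → local minimum

Critical points: x = -3 (local minimum); x = 0 (local maximum); x = 3 (local minimum)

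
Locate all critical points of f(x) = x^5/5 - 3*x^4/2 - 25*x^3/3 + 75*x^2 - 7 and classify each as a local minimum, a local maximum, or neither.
f'(x) = x*(x^3 - 6*x^2 - 25*x + 150)

Solve f'(x) = 0:
  Factor: x^4 - 6*x^3 - 25*x^2 + 150*x = x*(x - 6)*(x - 5)*(x + 5) = 0.
  ⇒ x = -5, 0, 5, 6

f''(x) = 4*x^3 - 18*x^2 - 50*x + 150
Second-derivative test at each critical point:
  f''(-5) = -550 < 0 → local maximum
  f''(0) = 150 > 0 → local minimum
  f''(5) = -50 < 0 → local maximum
  f''(6) = 66 > 0 → local minimum

Critical points: x = -5 (local maximum); x = 0 (local minimum); x = 5 (local maximum); x = 6 (local minimum)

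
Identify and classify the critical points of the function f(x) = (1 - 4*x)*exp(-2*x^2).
f'(x) = 4*(x*(4*x - 1) - 1)*exp(-2*x^2)

Solve f'(x) = 0:
  f'(x) = (16*x^2 - 4*x - 4)·exp(-2*x^2) and exp(-2*x^2) > 0 for every x, so f'(x) = 0 ⇔ 16*x^2 - 4*x - 4 = 0.
  Factor: 16*x^2 - 4*x - 4 = 4*(4*x^2 - x - 1); 4*x^2 - x - 1 = 0 has no rational roots; quadratic formula: x = (1 ± √17)/8.
  ⇒ x = 1/8 - sqrt(17)/8 ≈ -0.3904, 1/8 + sqrt(17)/8 ≈ 0.6404

f''(x) = 4*(4*x^2*(1 - 4*x) + 12*x - 1)*exp(-2*x^2)
Second-derivative test at each critical point:
  f''(-0.3904) = -12.1593 < 0 → local maximum
  f''(0.6404) = 7.2624 > 0 → local minimum

Critical points: x = 1/8 - sqrt(17)/8 ≈ -0.3904 (local maximum); x = 1/8 + sqrt(17)/8 ≈ 0.6404 (local minimum)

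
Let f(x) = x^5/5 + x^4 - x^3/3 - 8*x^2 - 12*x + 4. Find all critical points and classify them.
f'(x) = x^4 + 4*x^3 - x^2 - 16*x - 12

Solve f'(x) = 0:
  Factor: x^4 + 4*x^3 - x^2 - 16*x - 12 = (x - 2)*(x + 1)*(x + 2)*(x + 3) = 0.
  ⇒ x = -3, -2, -1, 2

f''(x) = 4*x^3 + 12*x^2 - 2*x - 16
Second-derivative test at each critical point:
  f''(-3) = -10 < 0 → local maximum
  f''(-2) = 4 > 0 → local minimum
  f''(-1) = -6 < 0 → local maximum
  f''(2) = 60 > 0 → local minimum

Critical points: x = -3 (local maximum); x = -2 (local minimum); x = -1 (local maximum); x = 2 (local minimum)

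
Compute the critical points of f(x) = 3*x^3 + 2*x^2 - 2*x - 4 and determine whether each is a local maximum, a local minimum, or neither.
f'(x) = 9*x^2 + 4*x - 2

Solve f'(x) = 0:
  9*x^2 + 4*x - 2 = 0 has no rational roots; quadratic formula: x = (-4 ± √88)/18.
  ⇒ x = -sqrt(22)/9 - 2/9 ≈ -0.7434, -2/9 + sqrt(22)/9 ≈ 0.2989

f''(x) = 18*x + 4
Second-derivative test at each critical point:
  f''(-0.7434) = -9.3808 < 0 → local maximum
  f''(0.2989) = 9.3808 > 0 → local minimum

Critical points: x = -sqrt(22)/9 - 2/9 ≈ -0.7434 (local maximum); x = -2/9 + sqrt(22)/9 ≈ 0.2989 (local minimum)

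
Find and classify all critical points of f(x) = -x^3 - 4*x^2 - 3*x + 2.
f'(x) = -3*x^2 - 8*x - 3

Solve f'(x) = 0:
  3*x^2 + 8*x + 3 = 0 has no rational roots; quadratic formula: x = (-8 ± √28)/6.
  ⇒ x = -4/3 - sqrt(7)/3 ≈ -2.2153, -4/3 + sqrt(7)/3 ≈ -0.4514

f''(x) = -6*x - 8
Second-derivative test at each critical point:
  f''(-2.2153) = 5.2915 > 0 → local minimum
  f''(-0.4514) = -5.2915 < 0 → local maximum

Critical points: x = -4/3 - sqrt(7)/3 ≈ -2.2153 (local minimum); x = -4/3 + sqrt(7)/3 ≈ -0.4514 (local maximum)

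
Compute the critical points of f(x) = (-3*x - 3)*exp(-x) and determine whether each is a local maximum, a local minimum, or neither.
f'(x) = 3*x*exp(-x)

Solve f'(x) = 0:
  f'(x) = (3*x)·exp(-x) and exp(-x) > 0 for every x, so f'(x) = 0 ⇔ 3*x = 0.
  3*x = 0.
  ⇒ x = 0

f''(x) = 3*(1 - x)*exp(-x)
Second-derivative test at each critical point:
  f''(0) = 3 > 0 → local minimum

Critical points: x = 0 (local minimum)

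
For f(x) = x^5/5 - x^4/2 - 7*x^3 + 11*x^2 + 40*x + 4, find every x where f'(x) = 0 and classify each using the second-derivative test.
f'(x) = x^4 - 2*x^3 - 21*x^2 + 22*x + 40

Solve f'(x) = 0:
  Factor: x^4 - 2*x^3 - 21*x^2 + 22*x + 40 = (x - 5)*(x - 2)*(x + 1)*(x + 4) = 0.
  ⇒ x = -4, -1, 2, 5

f''(x) = 4*x^3 - 6*x^2 - 42*x + 22
Second-derivative test at each critical point:
  f''(-4) = -162 < 0 → local maximum
  f''(-1) = 54 > 0 → local minimum
  f''(2) = -54 < 0 → local maximum
  f''(5) = 162 > 0 → local minimum

Critical points: x = -4 (local maximum); x = -1 (local minimum); x = 2 (local maximum); x = 5 (local minimum)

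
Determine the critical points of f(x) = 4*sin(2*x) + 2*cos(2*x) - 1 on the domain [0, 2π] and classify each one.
f'(x) = -4*sin(2*x) + 8*cos(2*x)

Solve f'(x) = 0 on [0, 2π]:
  f'(x) = 0 ⇔ 4*cos(2*x) = 2*sin(2*x) ⇔ tan(2*x) = 2, i.e. 2*x = arctan(2) + nπ; keep the solutions lying in [0, 2π].
  ⇒ x = atan(2)/2 ≈ 0.5536, atan(2)/2 + pi/2 ≈ 2.1244, atan(2)/2 + pi ≈ 3.6952, atan(2)/2 + 3*pi/2 ≈ 5.2660

f''(x) = -16*sin(2*x) - 8*cos(2*x)
Second-derivative test at each critical point:
  f''(0.5536) = -17.8885 < 0 → local maximum
  f''(2.1244) = 17.8885 > 0 → local minimum
  f''(3.6952) = -17.8885 < 0 → local maximum
  f''(5.2660) = 17.8885 > 0 → local minimum

Critical points: x = atan(2)/2 ≈ 0.5536 (local maximum); x = atan(2)/2 + pi/2 ≈ 2.1244 (local minimum); x = atan(2)/2 + pi ≈ 3.6952 (local maximum); x = atan(2)/2 + 3*pi/2 ≈ 5.2660 (local minimum)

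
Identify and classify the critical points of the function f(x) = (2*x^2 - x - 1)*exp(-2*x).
f'(x) = (-4*x^2 + 6*x + 1)*exp(-2*x)

Solve f'(x) = 0:
  f'(x) = (-4*x^2 + 6*x + 1)·exp(-2*x) and exp(-2*x) > 0 for every x, so f'(x) = 0 ⇔ -4*x^2 + 6*x + 1 = 0.
  4*x^2 - 6*x - 1 = 0 has no rational roots; quadratic formula: x = (6 ± √52)/8.
  ⇒ x = 3/4 - sqrt(13)/4 ≈ -0.1514, 3/4 + sqrt(13)/4 ≈ 1.6514

f''(x) = 4*(2*x^2 - 5*x + 1)*exp(-2*x)
Second-derivative test at each critical point:
  f''(-0.1514) = 9.7610 > 0 → local minimum
  f''(1.6514) = -0.2652 < 0 → local maximum

Critical points: x = 3/4 - sqrt(13)/4 ≈ -0.1514 (local minimum); x = 3/4 + sqrt(13)/4 ≈ 1.6514 (local maximum)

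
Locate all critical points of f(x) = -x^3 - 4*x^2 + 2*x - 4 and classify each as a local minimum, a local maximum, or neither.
f'(x) = -3*x^2 - 8*x + 2

Solve f'(x) = 0:
  3*x^2 + 8*x - 2 = 0 has no rational roots; quadratic formula: x = (-8 ± √88)/6.
  ⇒ x = -sqrt(22)/3 - 4/3 ≈ -2.8968, -4/3 + sqrt(22)/3 ≈ 0.2301

f''(x) = -6*x - 8
Second-derivative test at each critical point:
  f''(-2.8968) = 9.3808 > 0 → local minimum
  f''(0.2301) = -9.3808 < 0 → local maximum

Critical points: x = -sqrt(22)/3 - 4/3 ≈ -2.8968 (local minimum); x = -4/3 + sqrt(22)/3 ≈ 0.2301 (local maximum)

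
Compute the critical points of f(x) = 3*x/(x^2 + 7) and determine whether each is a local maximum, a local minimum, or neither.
f'(x) = 3*(7 - x^2)/(x^4 + 14*x^2 + 49)

Solve f'(x) = 0:
  f'(x) = -3*(x^2 - 7)/(x^2 + 7)^2; the denominator is positive wherever f is defined, so f'(x) = 0 ⇔ 21 - 3*x^2 = 0.
  Factor: 21 - 3*x^2 = -3*(x^2 - 7); x^2 - 7 = 0 has no rational roots; quadratic formula: x = (0 ± √28)/2.
  ⇒ x = -sqrt(7) ≈ -2.6458, sqrt(7) ≈ 2.6458

f''(x) = 6*x*(x^2 - 21)/(x^2 + 7)^3
Second-derivative test at each critical point:
  f''(-2.6458) = 0.0810 > 0 → local minimum
  f''(2.6458) = -0.0810 < 0 → local maximum

Critical points: x = -sqrt(7) ≈ -2.6458 (local minimum); x = sqrt(7) ≈ 2.6458 (local maximum)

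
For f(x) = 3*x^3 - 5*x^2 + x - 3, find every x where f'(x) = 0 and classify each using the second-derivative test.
f'(x) = 9*x^2 - 10*x + 1

Solve f'(x) = 0:
  Factor: 9*x^2 - 10*x + 1 = (x - 1)*(9*x - 1) = 0.
  ⇒ x = 1/9, 1

f''(x) = 18*x - 10
Second-derivative test at each critical point:
  f''(1/9) = -8 < 0 → local maximum
  f''(1) = 8 > 0 → local minimum

Critical points: x = 1/9 (local maximum); x = 1 (local minimum)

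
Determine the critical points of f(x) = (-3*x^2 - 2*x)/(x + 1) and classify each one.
f'(x) = (-3*x^2 - 6*x - 2)/(x^2 + 2*x + 1)

Solve f'(x) = 0:
  f'(x) = -(3*x^2 + 6*x + 2)/(x + 1)^2; the denominator is positive wherever f is defined, so f'(x) = 0 ⇔ -3*x^2 - 6*x - 2 = 0.
  3*x^2 + 6*x + 2 = 0 has no rational roots; quadratic formula: x = (-6 ± √12)/6.
  ⇒ x = -1 - sqrt(3)/3 ≈ -1.5774, -1 + sqrt(3)/3 ≈ -0.4226

f''(x) = -2/(x^3 + 3*x^2 + 3*x + 1)
Second-derivative test at each critical point:
  f''(-1.5774) = 10.3923 > 0 → local minimum
  f''(-0.4226) = -10.3923 < 0 → local maximum

Critical points: x = -1 - sqrt(3)/3 ≈ -1.5774 (local minimum); x = -1 + sqrt(3)/3 ≈ -0.4226 (local maximum)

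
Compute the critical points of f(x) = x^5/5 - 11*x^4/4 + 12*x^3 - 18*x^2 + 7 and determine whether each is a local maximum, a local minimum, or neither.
f'(x) = x*(x^3 - 11*x^2 + 36*x - 36)

Solve f'(x) = 0:
  Factor: x^4 - 11*x^3 + 36*x^2 - 36*x = x*(x - 6)*(x - 3)*(x - 2) = 0.
  ⇒ x = 0, 2, 3, 6

f''(x) = 4*x^3 - 33*x^2 + 72*x - 36
Second-derivative test at each critical point:
  f''(0) = -36 < 0 → local maximum
  f''(2) = 8 > 0 → local minimum
  f''(3) = -9 < 0 → local maximum
  f''(6) = 72 > 0 → local minimum

Critical points: x = 0 (local maximum); x = 2 (local minimum); x = 3 (local maximum); x = 6 (local minimum)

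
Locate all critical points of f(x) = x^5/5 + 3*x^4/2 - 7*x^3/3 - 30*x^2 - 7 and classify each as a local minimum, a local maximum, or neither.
f'(x) = x*(x^3 + 6*x^2 - 7*x - 60)

Solve f'(x) = 0:
  Factor: x^4 + 6*x^3 - 7*x^2 - 60*x = x*(x - 3)*(x + 4)*(x + 5) = 0.
  ⇒ x = -5, -4, 0, 3

f''(x) = 4*x^3 + 18*x^2 - 14*x - 60
Second-derivative test at each critical point:
  f''(-5) = -40 < 0 → local maximum
  f''(-4) = 28 > 0 → local minimum
  f''(0) = -60 < 0 → local maximum
  f''(3) = 168 > 0 → local minimum

Critical points: x = -5 (local maximum); x = -4 (local minimum); x = 0 (local maximum); x = 3 (local minimum)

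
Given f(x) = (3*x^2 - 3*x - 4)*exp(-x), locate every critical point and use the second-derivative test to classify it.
f'(x) = (-3*x^2 + 9*x + 1)*exp(-x)

Solve f'(x) = 0:
  f'(x) = (-3*x^2 + 9*x + 1)·exp(-x) and exp(-x) > 0 for every x, so f'(x) = 0 ⇔ -3*x^2 + 9*x + 1 = 0.
  3*x^2 - 9*x - 1 = 0 has no rational roots; quadratic formula: x = (9 ± √93)/6.
  ⇒ x = 3/2 - sqrt(93)/6 ≈ -0.1073, 3/2 + sqrt(93)/6 ≈ 3.1073

f''(x) = (3*x^2 - 15*x + 8)*exp(-x)
Second-derivative test at each critical point:
  f''(-0.1073) = 10.7357 > 0 → local minimum
  f''(3.1073) = -0.4313 < 0 → local maximum

Critical points: x = 3/2 - sqrt(93)/6 ≈ -0.1073 (local minimum); x = 3/2 + sqrt(93)/6 ≈ 3.1073 (local maximum)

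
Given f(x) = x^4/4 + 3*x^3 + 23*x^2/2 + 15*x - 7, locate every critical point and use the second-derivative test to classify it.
f'(x) = x^3 + 9*x^2 + 23*x + 15

Solve f'(x) = 0:
  Factor: x^3 + 9*x^2 + 23*x + 15 = (x + 1)*(x + 3)*(x + 5) = 0.
  ⇒ x = -5, -3, -1

f''(x) = 3*x^2 + 18*x + 23
Second-derivative test at each critical point:
  f''(-5) = 8 > 0 → local minimum
  f''(-3) = -4 < 0 → local maximum
  f''(-1) = 8 > 0 → local minimum

Critical points: x = -5 (local minimum); x = -3 (local maximum); x = -1 (local minimum)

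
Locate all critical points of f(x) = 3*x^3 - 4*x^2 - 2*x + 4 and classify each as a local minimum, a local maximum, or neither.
f'(x) = 9*x^2 - 8*x - 2

Solve f'(x) = 0:
  9*x^2 - 8*x - 2 = 0 has no rational roots; quadratic formula: x = (8 ± √136)/18.
  ⇒ x = 4/9 - sqrt(34)/9 ≈ -0.2034, 4/9 + sqrt(34)/9 ≈ 1.0923

f''(x) = 18*x - 8
Second-derivative test at each critical point:
  f''(-0.2034) = -11.6619 < 0 → local maximum
  f''(1.0923) = 11.6619 > 0 → local minimum

Critical points: x = 4/9 - sqrt(34)/9 ≈ -0.2034 (local maximum); x = 4/9 + sqrt(34)/9 ≈ 1.0923 (local minimum)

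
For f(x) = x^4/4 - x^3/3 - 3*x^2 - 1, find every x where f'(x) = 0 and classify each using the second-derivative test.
f'(x) = x*(x^2 - x - 6)

Solve f'(x) = 0:
  Factor: x^3 - x^2 - 6*x = x*(x - 3)*(x + 2) = 0.
  ⇒ x = -2, 0, 3

f''(x) = 3*x^2 - 2*x - 6
Second-derivative test at each critical point:
  f''(-2) = 10 > 0 → local minimum
  f''(0) = -6 < 0 → local maximum
  f''(3) = 15 > 0 → local minimum

Critical points: x = -2 (local minimum); x = 0 (local maximum); x = 3 (local minimum)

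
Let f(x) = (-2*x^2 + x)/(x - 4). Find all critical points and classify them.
f'(x) = 2*(-x^2 + 8*x - 2)/(x^2 - 8*x + 16)

Solve f'(x) = 0:
  f'(x) = -2*(x^2 - 8*x + 2)/(x - 4)^2; the denominator is positive wherever f is defined, so f'(x) = 0 ⇔ -2*x^2 + 16*x - 4 = 0.
  Factor: -2*x^2 + 16*x - 4 = -2*(x^2 - 8*x + 2); x^2 - 8*x + 2 = 0 has no rational roots; quadratic formula: x = (8 ± √56)/2.
  ⇒ x = 4 - sqrt(14) ≈ 0.2583, sqrt(14) + 4 ≈ 7.7417

f''(x) = -56/(x^3 - 12*x^2 + 48*x - 64)
Second-derivative test at each critical point:
  f''(0.2583) = 1.0690 > 0 → local minimum
  f''(7.7417) = -1.0690 < 0 → local maximum

Critical points: x = 4 - sqrt(14) ≈ 0.2583 (local minimum); x = sqrt(14) + 4 ≈ 7.7417 (local maximum)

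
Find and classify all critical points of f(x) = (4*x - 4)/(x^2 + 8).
f'(x) = 4*(x^2 - 2*x*(x - 1) + 8)/(x^2 + 8)^2

Solve f'(x) = 0:
  f'(x) = -4*(x - 4)*(x + 2)/(x^2 + 8)^2; the denominator is positive wherever f is defined, so f'(x) = 0 ⇔ -4*x^2 + 8*x + 32 = 0.
  Factor: -4*x^2 + 8*x + 32 = -4*(x - 4)*(x + 2) = 0.
  ⇒ x = -2, 4

f''(x) = 8*(4*x^2*(x - 1) + (1 - 3*x)*(x^2 + 8))/(x^2 + 8)^3
Second-derivative test at each critical point:
  f''(-2) = 1/6 > 0 → local minimum
  f''(4) = -1/24 < 0 → local maximum

Critical points: x = -2 (local minimum); x = 4 (local maximum)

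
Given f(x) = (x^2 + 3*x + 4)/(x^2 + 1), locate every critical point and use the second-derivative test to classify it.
f'(x) = 3*(-x^2 - 2*x + 1)/(x^4 + 2*x^2 + 1)

Solve f'(x) = 0:
  f'(x) = -3*(x^2 + 2*x - 1)/(x^2 + 1)^2; the denominator is positive wherever f is defined, so f'(x) = 0 ⇔ -3*x^2 - 6*x + 3 = 0.
  Factor: -3*x^2 - 6*x + 3 = -3*(x^2 + 2*x - 1); x^2 + 2*x - 1 = 0 has no rational roots; quadratic formula: x = (-2 ± √8)/2.
  ⇒ x = -sqrt(2) - 1 ≈ -2.4142, -1 + sqrt(2) ≈ 0.4142

f''(x) = 6*(x^3 + 3*x^2 - 3*x - 1)/(x^6 + 3*x^4 + 3*x^2 + 1)
Second-derivative test at each critical point:
  f''(-2.4142) = 0.1820 > 0 → local minimum
  f''(0.4142) = -6.1820 < 0 → local maximum

Critical points: x = -sqrt(2) - 1 ≈ -2.4142 (local minimum); x = -1 + sqrt(2) ≈ 0.4142 (local maximum)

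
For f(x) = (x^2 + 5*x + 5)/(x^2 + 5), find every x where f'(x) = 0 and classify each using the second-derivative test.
f'(x) = 5*(5 - x^2)/(x^4 + 10*x^2 + 25)

Solve f'(x) = 0:
  f'(x) = -5*(x^2 - 5)/(x^2 + 5)^2; the denominator is positive wherever f is defined, so f'(x) = 0 ⇔ 25 - 5*x^2 = 0.
  Factor: 25 - 5*x^2 = -5*(x^2 - 5); x^2 - 5 = 0 has no rational roots; quadratic formula: x = (0 ± √20)/2.
  ⇒ x = -sqrt(5) ≈ -2.2361, sqrt(5) ≈ 2.2361

f''(x) = 10*x*(x^2 - 15)/(x^6 + 15*x^4 + 75*x^2 + 125)
Second-derivative test at each critical point:
  f''(-2.2361) = 0.2236 > 0 → local minimum
  f''(2.2361) = -0.2236 < 0 → local maximum

Critical points: x = -sqrt(5) ≈ -2.2361 (local minimum); x = sqrt(5) ≈ 2.2361 (local maximum)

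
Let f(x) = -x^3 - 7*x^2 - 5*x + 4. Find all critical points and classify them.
f'(x) = -3*x^2 - 14*x - 5

Solve f'(x) = 0:
  3*x^2 + 14*x + 5 = 0 has no rational roots; quadratic formula: x = (-14 ± √136)/6.
  ⇒ x = -7/3 - sqrt(34)/3 ≈ -4.2770, -7/3 + sqrt(34)/3 ≈ -0.3897

f''(x) = -6*x - 14
Second-derivative test at each critical point:
  f''(-4.2770) = 11.6619 > 0 → local minimum
  f''(-0.3897) = -11.6619 < 0 → local maximum

Critical points: x = -7/3 - sqrt(34)/3 ≈ -4.2770 (local minimum); x = -7/3 + sqrt(34)/3 ≈ -0.3897 (local maximum)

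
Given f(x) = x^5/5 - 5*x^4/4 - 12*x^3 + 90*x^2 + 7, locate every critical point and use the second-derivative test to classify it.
f'(x) = x*(x^3 - 5*x^2 - 36*x + 180)

Solve f'(x) = 0:
  Factor: x^4 - 5*x^3 - 36*x^2 + 180*x = x*(x - 6)*(x - 5)*(x + 6) = 0.
  ⇒ x = -6, 0, 5, 6

f''(x) = 4*x^3 - 15*x^2 - 72*x + 180
Second-derivative test at each critical point:
  f''(-6) = -792 < 0 → local maximum
  f''(0) = 180 > 0 → local minimum
  f''(5) = -55 < 0 → local maximum
  f''(6) = 72 > 0 → local minimum

Critical points: x = -6 (local maximum); x = 0 (local minimum); x = 5 (local maximum); x = 6 (local minimum)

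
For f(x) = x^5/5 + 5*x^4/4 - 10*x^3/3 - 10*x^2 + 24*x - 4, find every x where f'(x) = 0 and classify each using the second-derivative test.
f'(x) = x^4 + 5*x^3 - 10*x^2 - 20*x + 24

Solve f'(x) = 0:
  Factor: x^4 + 5*x^3 - 10*x^2 - 20*x + 24 = (x - 2)*(x - 1)*(x + 2)*(x + 6) = 0.
  ⇒ x = -6, -2, 1, 2

f''(x) = 4*x^3 + 15*x^2 - 20*x - 20
Second-derivative test at each critical point:
  f''(-6) = -224 < 0 → local maximum
  f''(-2) = 48 > 0 → local minimum
  f''(1) = -21 < 0 → local maximum
  f''(2) = 32 > 0 → local minimum

Critical points: x = -6 (local maximum); x = -2 (local minimum); x = 1 (local maximum); x = 2 (local minimum)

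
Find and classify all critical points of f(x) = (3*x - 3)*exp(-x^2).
f'(x) = 3*(-2*x*(x - 1) + 1)*exp(-x^2)

Solve f'(x) = 0:
  f'(x) = (-6*x^2 + 6*x + 3)·exp(-x^2) and exp(-x^2) > 0 for every x, so f'(x) = 0 ⇔ -6*x^2 + 6*x + 3 = 0.
  Factor: -6*x^2 + 6*x + 3 = -3*(2*x^2 - 2*x - 1); 2*x^2 - 2*x - 1 = 0 has no rational roots; quadratic formula: x = (2 ± √12)/4.
  ⇒ x = 1/2 - sqrt(3)/2 ≈ -0.3660, 1/2 + sqrt(3)/2 ≈ 1.3660

f''(x) = 6*(2*x^2*(x - 1) - 3*x + 1)*exp(-x^2)
Second-derivative test at each critical point:
  f''(-0.3660) = 9.0892 > 0 → local minimum
  f''(1.3660) = -1.6081 < 0 → local maximum

Critical points: x = 1/2 - sqrt(3)/2 ≈ -0.3660 (local minimum); x = 1/2 + sqrt(3)/2 ≈ 1.3660 (local maximum)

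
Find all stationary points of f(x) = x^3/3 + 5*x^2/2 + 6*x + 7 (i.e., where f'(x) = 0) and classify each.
f'(x) = x^2 + 5*x + 6

Solve f'(x) = 0:
  Factor: x^2 + 5*x + 6 = (x + 2)*(x + 3) = 0.
  ⇒ x = -3, -2

f''(x) = 2*x + 5
Second-derivative test at each critical point:
  f''(-3) = -1 < 0 → local maximum
  f''(-2) = 1 > 0 → local minimum

Critical points: x = -3 (local maximum); x = -2 (local minimum)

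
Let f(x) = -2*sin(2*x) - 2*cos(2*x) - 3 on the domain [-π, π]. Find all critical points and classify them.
f'(x) = -4*sqrt(2)*cos(2*x + pi/4)

Solve f'(x) = 0 on [-π, π]:
  f'(x) = 0 ⇔ -2*cos(2*x) = -2*sin(2*x) ⇔ tan(2*x) = 1, i.e. 2*x = arctan(1) + nπ; keep the solutions lying in [-π, π].
  ⇒ x = -7*pi/8 ≈ -2.7489, -3*pi/8 ≈ -1.1781, pi/8 ≈ 0.3927, 5*pi/8 ≈ 1.9635

f''(x) = 8*sqrt(2)*sin(2*x + pi/4)
Second-derivative test at each critical point:
  f''(-2.7489) = 11.3137 > 0 → local minimum
  f''(-1.1781) = -11.3137 < 0 → local maximum
  f''(0.3927) = 11.3137 > 0 → local minimum
  f''(1.9635) = -11.3137 < 0 → local maximum

Critical points: x = -7*pi/8 ≈ -2.7489 (local minimum); x = -3*pi/8 ≈ -1.1781 (local maximum); x = pi/8 ≈ 0.3927 (local minimum); x = 5*pi/8 ≈ 1.9635 (local maximum)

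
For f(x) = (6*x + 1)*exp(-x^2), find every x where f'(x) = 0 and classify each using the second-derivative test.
f'(x) = 2*(-x*(6*x + 1) + 3)*exp(-x^2)

Solve f'(x) = 0:
  f'(x) = (-12*x^2 - 2*x + 6)·exp(-x^2) and exp(-x^2) > 0 for every x, so f'(x) = 0 ⇔ -12*x^2 - 2*x + 6 = 0.
  Factor: -12*x^2 - 2*x + 6 = -2*(6*x^2 + x - 3); 6*x^2 + x - 3 = 0 has no rational roots; quadratic formula: x = (-1 ± √73)/12.
  ⇒ x = -sqrt(73)/12 - 1/12 ≈ -0.7953, -1/12 + sqrt(73)/12 ≈ 0.6287

f''(x) = 2*(2*x^2*(6*x + 1) - 18*x - 1)*exp(-x^2)
Second-derivative test at each critical point:
  f''(-0.7953) = 9.0777 > 0 → local minimum
  f''(0.6287) = -11.5093 < 0 → local maximum

Critical points: x = -sqrt(73)/12 - 1/12 ≈ -0.7953 (local minimum); x = -1/12 + sqrt(73)/12 ≈ 0.6287 (local maximum)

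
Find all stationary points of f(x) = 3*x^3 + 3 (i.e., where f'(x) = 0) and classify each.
f'(x) = 9*x^2

Solve f'(x) = 0:
  ⇒ x = 0

f''(x) = 18*x
Second-derivative test at each critical point:
  f''(0) = 0, so the second-derivative test is inconclusive; use the first-derivative test: f'(-1/4) = 0.5625, f'(1/4) = 0.5625 — f' is positive on both sides (no sign change) → neither a local maximum nor a local minimum

Critical points: x = 0 (neither)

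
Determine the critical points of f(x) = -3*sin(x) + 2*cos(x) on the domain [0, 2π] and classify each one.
f'(x) = -2*sin(x) - 3*cos(x)

Solve f'(x) = 0 on [0, 2π]:
  f'(x) = 0 ⇔ -3*cos(x) = 2*sin(x) ⇔ tan(x) = -3/2, i.e. x = arctan(-3/2) + nπ; keep the solutions lying in [0, 2π].
  ⇒ x = pi - atan(3/2) ≈ 2.1588, -atan(3/2) + 2*pi ≈ 5.3004

f''(x) = 3*sin(x) - 2*cos(x)
Second-derivative test at each critical point:
  f''(2.1588) = 3.6056 > 0 → local minimum
  f''(5.3004) = -3.6056 < 0 → local maximum

Critical points: x = pi - atan(3/2) ≈ 2.1588 (local minimum); x = -atan(3/2) + 2*pi ≈ 5.3004 (local maximum)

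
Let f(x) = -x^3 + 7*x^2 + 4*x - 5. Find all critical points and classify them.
f'(x) = -3*x^2 + 14*x + 4

Solve f'(x) = 0:
  3*x^2 - 14*x - 4 = 0 has no rational roots; quadratic formula: x = (14 ± √244)/6.
  ⇒ x = 7/3 - sqrt(61)/3 ≈ -0.2701, 7/3 + sqrt(61)/3 ≈ 4.9367

f''(x) = 14 - 6*x
Second-derivative test at each critical point:
  f''(-0.2701) = 15.6205 > 0 → local minimum
  f''(4.9367) = -15.6205 < 0 → local maximum

Critical points: x = 7/3 - sqrt(61)/3 ≈ -0.2701 (local minimum); x = 7/3 + sqrt(61)/3 ≈ 4.9367 (local maximum)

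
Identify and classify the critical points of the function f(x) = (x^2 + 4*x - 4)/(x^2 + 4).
f'(x) = 4*(-x^2 + 4*x + 4)/(x^4 + 8*x^2 + 16)

Solve f'(x) = 0:
  f'(x) = -4*(x^2 - 4*x - 4)/(x^2 + 4)^2; the denominator is positive wherever f is defined, so f'(x) = 0 ⇔ -4*x^2 + 16*x + 16 = 0.
  Factor: -4*x^2 + 16*x + 16 = -4*(x^2 - 4*x - 4); x^2 - 4*x - 4 = 0 has no rational roots; quadratic formula: x = (4 ± √32)/2.
  ⇒ x = 2 - 2*sqrt(2) ≈ -0.8284, 2 + 2*sqrt(2) ≈ 4.8284

f''(x) = 8*(x^3 - 6*x^2 - 12*x + 8)/(x^6 + 12*x^4 + 48*x^2 + 64)
Second-derivative test at each critical point:
  f''(-0.8284) = 1.0303 > 0 → local minimum
  f''(4.8284) = -0.0303 < 0 → local maximum

Critical points: x = 2 - 2*sqrt(2) ≈ -0.8284 (local minimum); x = 2 + 2*sqrt(2) ≈ 4.8284 (local maximum)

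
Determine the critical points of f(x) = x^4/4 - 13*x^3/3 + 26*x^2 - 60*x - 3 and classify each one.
f'(x) = x^3 - 13*x^2 + 52*x - 60

Solve f'(x) = 0:
  Factor: x^3 - 13*x^2 + 52*x - 60 = (x - 6)*(x - 5)*(x - 2) = 0.
  ⇒ x = 2, 5, 6

f''(x) = 3*x^2 - 26*x + 52
Second-derivative test at each critical point:
  f''(2) = 12 > 0 → local minimum
  f''(5) = -3 < 0 → local maximum
  f''(6) = 4 > 0 → local minimum

Critical points: x = 2 (local minimum); x = 5 (local maximum); x = 6 (local minimum)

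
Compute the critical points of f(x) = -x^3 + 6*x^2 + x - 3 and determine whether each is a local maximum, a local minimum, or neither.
f'(x) = -3*x^2 + 12*x + 1

Solve f'(x) = 0:
  3*x^2 - 12*x - 1 = 0 has no rational roots; quadratic formula: x = (12 ± √156)/6.
  ⇒ x = 2 - sqrt(39)/3 ≈ -0.0817, 2 + sqrt(39)/3 ≈ 4.0817

f''(x) = 12 - 6*x
Second-derivative test at each critical point:
  f''(-0.0817) = 12.4900 > 0 → local minimum
  f''(4.0817) = -12.4900 < 0 → local maximum

Critical points: x = 2 - sqrt(39)/3 ≈ -0.0817 (local minimum); x = 2 + sqrt(39)/3 ≈ 4.0817 (local maximum)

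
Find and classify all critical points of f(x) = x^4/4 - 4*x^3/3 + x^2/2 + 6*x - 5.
f'(x) = x^3 - 4*x^2 + x + 6

Solve f'(x) = 0:
  Factor: x^3 - 4*x^2 + x + 6 = (x - 3)*(x - 2)*(x + 1) = 0.
  ⇒ x = -1, 2, 3

f''(x) = 3*x^2 - 8*x + 1
Second-derivative test at each critical point:
  f''(-1) = 12 > 0 → local minimum
  f''(2) = -3 < 0 → local maximum
  f''(3) = 4 > 0 → local minimum

Critical points: x = -1 (local minimum); x = 2 (local maximum); x = 3 (local minimum)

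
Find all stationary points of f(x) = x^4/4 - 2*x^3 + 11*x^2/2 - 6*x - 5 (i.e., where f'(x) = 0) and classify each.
f'(x) = x^3 - 6*x^2 + 11*x - 6

Solve f'(x) = 0:
  Factor: x^3 - 6*x^2 + 11*x - 6 = (x - 3)*(x - 2)*(x - 1) = 0.
  ⇒ x = 1, 2, 3

f''(x) = 3*x^2 - 12*x + 11
Second-derivative test at each critical point:
  f''(1) = 2 > 0 → local minimum
  f''(2) = -1 < 0 → local maximum
  f''(3) = 2 > 0 → local minimum

Critical points: x = 1 (local minimum); x = 2 (local maximum); x = 3 (local minimum)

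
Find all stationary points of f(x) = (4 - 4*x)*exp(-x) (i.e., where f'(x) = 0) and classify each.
f'(x) = 4*(x - 2)*exp(-x)

Solve f'(x) = 0:
  f'(x) = (4*x - 8)·exp(-x) and exp(-x) > 0 for every x, so f'(x) = 0 ⇔ 4*x - 8 = 0.
  Factor: 4*x - 8 = 4*(x - 2) = 0.
  ⇒ x = 2

f''(x) = 4*(3 - x)*exp(-x)
Second-derivative test at each critical point:
  f''(2) = 0.5413 > 0 → local minimum

Critical points: x = 2 (local minimum)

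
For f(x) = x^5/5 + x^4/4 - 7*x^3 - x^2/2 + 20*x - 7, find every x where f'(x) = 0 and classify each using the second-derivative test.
f'(x) = x^4 + x^3 - 21*x^2 - x + 20

Solve f'(x) = 0:
  Factor: x^4 + x^3 - 21*x^2 - x + 20 = (x - 4)*(x - 1)*(x + 1)*(x + 5) = 0.
  ⇒ x = -5, -1, 1, 4

f''(x) = 4*x^3 + 3*x^2 - 42*x - 1
Second-derivative test at each critical point:
  f''(-5) = -216 < 0 → local maximum
  f''(-1) = 40 > 0 → local minimum
  f''(1) = -36 < 0 → local maximum
  f''(4) = 135 > 0 → local minimum

Critical points: x = -5 (local maximum); x = -1 (local minimum); x = 1 (local maximum); x = 4 (local minimum)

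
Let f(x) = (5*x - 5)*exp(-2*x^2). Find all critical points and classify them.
f'(x) = 5*(-4*x*(x - 1) + 1)*exp(-2*x^2)

Solve f'(x) = 0:
  f'(x) = (-20*x^2 + 20*x + 5)·exp(-2*x^2) and exp(-2*x^2) > 0 for every x, so f'(x) = 0 ⇔ -20*x^2 + 20*x + 5 = 0.
  Factor: -20*x^2 + 20*x + 5 = -5*(4*x^2 - 4*x - 1); 4*x^2 - 4*x - 1 = 0 has no rational roots; quadratic formula: x = (4 ± √32)/8.
  ⇒ x = 1/2 - sqrt(2)/2 ≈ -0.2071, 1/2 + sqrt(2)/2 ≈ 1.2071

f''(x) = 20*(4*x^2*(x - 1) - 3*x + 1)*exp(-2*x^2)
Second-derivative test at each critical point:
  f''(-0.2071) = 25.9590 > 0 → local minimum
  f''(1.2071) = -1.5343 < 0 → local maximum

Critical points: x = 1/2 - sqrt(2)/2 ≈ -0.2071 (local minimum); x = 1/2 + sqrt(2)/2 ≈ 1.2071 (local maximum)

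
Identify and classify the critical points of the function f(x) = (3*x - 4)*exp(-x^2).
f'(x) = (-2*x*(3*x - 4) + 3)*exp(-x^2)

Solve f'(x) = 0:
  f'(x) = (-6*x^2 + 8*x + 3)·exp(-x^2) and exp(-x^2) > 0 for every x, so f'(x) = 0 ⇔ -6*x^2 + 8*x + 3 = 0.
  6*x^2 - 8*x - 3 = 0 has no rational roots; quadratic formula: x = (8 ± √136)/12.
  ⇒ x = 2/3 - sqrt(34)/6 ≈ -0.3052, 2/3 + sqrt(34)/6 ≈ 1.6385

f''(x) = 2*(2*x^2*(3*x - 4) - 9*x + 4)*exp(-x^2)
Second-derivative test at each critical point:
  f''(-0.3052) = 10.6250 > 0 → local minimum
  f''(1.6385) = -0.7959 < 0 → local maximum

Critical points: x = 2/3 - sqrt(34)/6 ≈ -0.3052 (local minimum); x = 2/3 + sqrt(34)/6 ≈ 1.6385 (local maximum)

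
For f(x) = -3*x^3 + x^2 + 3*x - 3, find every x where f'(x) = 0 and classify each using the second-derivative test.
f'(x) = -9*x^2 + 2*x + 3

Solve f'(x) = 0:
  9*x^2 - 2*x - 3 = 0 has no rational roots; quadratic formula: x = (2 ± √112)/18.
  ⇒ x = 1/9 - 2*sqrt(7)/9 ≈ -0.4768, 1/9 + 2*sqrt(7)/9 ≈ 0.6991

f''(x) = 2 - 18*x
Second-derivative test at each critical point:
  f''(-0.4768) = 10.5830 > 0 → local minimum
  f''(0.6991) = -10.5830 < 0 → local maximum

Critical points: x = 1/9 - 2*sqrt(7)/9 ≈ -0.4768 (local minimum); x = 1/9 + 2*sqrt(7)/9 ≈ 0.6991 (local maximum)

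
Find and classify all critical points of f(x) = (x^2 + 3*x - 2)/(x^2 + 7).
f'(x) = 3*(-x^2 + 6*x + 7)/(x^4 + 14*x^2 + 49)

Solve f'(x) = 0:
  f'(x) = -3*(x - 7)*(x + 1)/(x^2 + 7)^2; the denominator is positive wherever f is defined, so f'(x) = 0 ⇔ -3*x^2 + 18*x + 21 = 0.
  Factor: -3*x^2 + 18*x + 21 = -3*(x - 7)*(x + 1) = 0.
  ⇒ x = -1, 7

f''(x) = 6*(x^3 - 9*x^2 - 21*x + 21)/(x^6 + 21*x^4 + 147*x^2 + 343)
Second-derivative test at each critical point:
  f''(-1) = 3/8 > 0 → local minimum
  f''(7) = -3/392 < 0 → local maximum

Critical points: x = -1 (local minimum); x = 7 (local maximum)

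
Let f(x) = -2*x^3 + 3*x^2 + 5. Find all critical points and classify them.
f'(x) = 6*x*(1 - x)

Solve f'(x) = 0:
  Factor: -6*x^2 + 6*x = -6*x*(x - 1) = 0.
  ⇒ x = 0, 1

f''(x) = 6 - 12*x
Second-derivative test at each critical point:
  f''(0) = 6 > 0 → local minimum
  f''(1) = -6 < 0 → local maximum

Critical points: x = 0 (local minimum); x = 1 (local maximum)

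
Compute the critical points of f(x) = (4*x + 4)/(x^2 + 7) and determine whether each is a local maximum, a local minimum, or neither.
f'(x) = 4*(x^2 - 2*x*(x + 1) + 7)/(x^2 + 7)^2

Solve f'(x) = 0:
  f'(x) = -4*(x^2 + 2*x - 7)/(x^2 + 7)^2; the denominator is positive wherever f is defined, so f'(x) = 0 ⇔ -4*x^2 - 8*x + 28 = 0.
  Factor: -4*x^2 - 8*x + 28 = -4*(x^2 + 2*x - 7); x^2 + 2*x - 7 = 0 has no rational roots; quadratic formula: x = (-2 ± √32)/2.
  ⇒ x = -2*sqrt(2) - 1 ≈ -3.8284, -1 + 2*sqrt(2) ≈ 1.8284

f''(x) = 8*(4*x^2*(x + 1) - (3*x + 1)*(x^2 + 7))/(x^2 + 7)^3
Second-derivative test at each critical point:
  f''(-3.8284) = 0.0482 > 0 → local minimum
  f''(1.8284) = -0.2115 < 0 → local maximum

Critical points: x = -2*sqrt(2) - 1 ≈ -3.8284 (local minimum); x = -1 + 2*sqrt(2) ≈ 1.8284 (local maximum)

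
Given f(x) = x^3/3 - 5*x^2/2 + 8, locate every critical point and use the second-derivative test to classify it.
f'(x) = x*(x - 5)

Solve f'(x) = 0:
  Factor: x^2 - 5*x = x*(x - 5) = 0.
  ⇒ x = 0, 5

f''(x) = 2*x - 5
Second-derivative test at each critical point:
  f''(0) = -5 < 0 → local maximum
  f''(5) = 5 > 0 → local minimum

Critical points: x = 0 (local maximum); x = 5 (local minimum)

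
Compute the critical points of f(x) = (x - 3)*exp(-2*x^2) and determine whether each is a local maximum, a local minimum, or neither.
f'(x) = (-4*x*(x - 3) + 1)*exp(-2*x^2)

Solve f'(x) = 0:
  f'(x) = (-4*x^2 + 12*x + 1)·exp(-2*x^2) and exp(-2*x^2) > 0 for every x, so f'(x) = 0 ⇔ -4*x^2 + 12*x + 1 = 0.
  4*x^2 - 12*x - 1 = 0 has no rational roots; quadratic formula: x = (12 ± √160)/8.
  ⇒ x = 3/2 - sqrt(10)/2 ≈ -0.0811, 3/2 + sqrt(10)/2 ≈ 3.0811

f''(x) = 4*(4*x^2*(x - 3) - 3*x + 3)*exp(-2*x^2)
Second-derivative test at each critical point:
  f''(-0.0811) = 12.4837 > 0 → local minimum
  f''(3.0811) = -7.181e-08 < 0 → local maximum

Critical points: x = 3/2 - sqrt(10)/2 ≈ -0.0811 (local minimum); x = 3/2 + sqrt(10)/2 ≈ 3.0811 (local maximum)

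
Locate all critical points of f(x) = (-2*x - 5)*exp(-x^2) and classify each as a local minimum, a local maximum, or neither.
f'(x) = 2*(x*(2*x + 5) - 1)*exp(-x^2)

Solve f'(x) = 0:
  f'(x) = (4*x^2 + 10*x - 2)·exp(-x^2) and exp(-x^2) > 0 for every x, so f'(x) = 0 ⇔ 4*x^2 + 10*x - 2 = 0.
  Factor: 4*x^2 + 10*x - 2 = 2*(2*x^2 + 5*x - 1); 2*x^2 + 5*x - 1 = 0 has no rational roots; quadratic formula: x = (-5 ± √33)/4.
  ⇒ x = -sqrt(33)/4 - 5/4 ≈ -2.6861, -5/4 + sqrt(33)/4 ≈ 0.1861

f''(x) = 2*(-4*x^3 - 10*x^2 + 6*x + 5)*exp(-x^2)
Second-derivative test at each critical point:
  f''(-2.6861) = -0.0084 < 0 → local maximum
  f''(0.1861) = 11.0979 > 0 → local minimum

Critical points: x = -sqrt(33)/4 - 5/4 ≈ -2.6861 (local maximum); x = -5/4 + sqrt(33)/4 ≈ 0.1861 (local minimum)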